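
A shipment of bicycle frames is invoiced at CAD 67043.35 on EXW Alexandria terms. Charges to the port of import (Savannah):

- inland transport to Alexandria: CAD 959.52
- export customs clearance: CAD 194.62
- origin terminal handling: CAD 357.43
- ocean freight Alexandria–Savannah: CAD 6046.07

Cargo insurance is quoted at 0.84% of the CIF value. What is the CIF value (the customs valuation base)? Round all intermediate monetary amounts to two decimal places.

Let C be the CIF value. C = EXW price + pre-shipment costs + freight + 0.84% × C
C − 0.84% × C = 67043.35 + 959.52 + 194.62 + 357.43 + 6046.07
0.9916 × C = 74600.99
C = 74600.99 / 0.9916 = 75232.95
Insurance premium = 0.84% × 75232.95 = 631.96

CIF value: CAD 75232.95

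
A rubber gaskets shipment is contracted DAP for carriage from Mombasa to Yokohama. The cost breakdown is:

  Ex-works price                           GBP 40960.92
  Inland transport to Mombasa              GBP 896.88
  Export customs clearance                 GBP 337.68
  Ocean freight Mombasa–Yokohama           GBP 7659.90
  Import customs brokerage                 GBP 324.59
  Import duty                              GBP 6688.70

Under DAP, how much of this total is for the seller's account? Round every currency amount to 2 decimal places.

Seller's account: GBP 49855.38

DAP: the seller bears all costs to the named destination except import duty and clearance.
Seller's account: goods 40960.92 + inland to port 896.88 + export clearance 337.68 + freight 7659.90 = 49855.38
Buyer's account: brokerage 324.59 + duty 6688.70 = 7013.29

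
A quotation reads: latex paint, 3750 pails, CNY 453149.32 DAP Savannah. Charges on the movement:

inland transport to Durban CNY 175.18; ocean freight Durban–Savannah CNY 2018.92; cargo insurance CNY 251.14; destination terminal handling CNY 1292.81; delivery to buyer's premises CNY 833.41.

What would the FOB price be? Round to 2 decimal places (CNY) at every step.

FOB price: CNY 448753.04

Not relevant to the conversion: inland to port — on the seller under both DAP and FOB; already in the DAP price and stays in the FOB price.
From DAP to FOB, the seller no longer bears: freight, insurance, destination terminal, delivery.
FOB price = 453149.32 − 2018.92 − 251.14 − 1292.81 − 833.41 = 448753.04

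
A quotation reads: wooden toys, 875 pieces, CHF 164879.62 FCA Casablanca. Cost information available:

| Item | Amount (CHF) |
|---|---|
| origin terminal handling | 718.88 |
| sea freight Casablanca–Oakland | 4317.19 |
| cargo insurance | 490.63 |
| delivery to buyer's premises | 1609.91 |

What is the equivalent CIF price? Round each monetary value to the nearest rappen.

Not relevant to the conversion: delivery — on the buyer under both terms; not part of either seller's price.
From FCA to CIF, the seller additionally bears: origin terminal, freight, insurance.
CIF price = 164879.62 + 718.88 + 4317.19 + 490.63 = 170406.32

CIF price: CHF 170406.32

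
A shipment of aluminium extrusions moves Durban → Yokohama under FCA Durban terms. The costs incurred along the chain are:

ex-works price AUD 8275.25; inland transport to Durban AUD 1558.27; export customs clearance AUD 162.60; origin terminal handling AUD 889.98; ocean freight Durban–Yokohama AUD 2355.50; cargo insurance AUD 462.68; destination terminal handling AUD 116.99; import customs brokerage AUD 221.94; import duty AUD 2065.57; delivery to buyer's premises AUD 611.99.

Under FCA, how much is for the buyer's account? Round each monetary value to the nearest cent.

FCA: the seller delivers export-cleared goods to the carrier; the buyer bears costs from that point.
Seller's account: goods 8275.25 + inland to port 1558.27 + export clearance 162.60 = 9996.12
Buyer's account: origin terminal 889.98 + freight 2355.50 + insurance 462.68 + destination terminal 116.99 + brokerage 221.94 + duty 2065.57 + delivery 611.99 = 6724.65

Buyer's account: AUD 6724.65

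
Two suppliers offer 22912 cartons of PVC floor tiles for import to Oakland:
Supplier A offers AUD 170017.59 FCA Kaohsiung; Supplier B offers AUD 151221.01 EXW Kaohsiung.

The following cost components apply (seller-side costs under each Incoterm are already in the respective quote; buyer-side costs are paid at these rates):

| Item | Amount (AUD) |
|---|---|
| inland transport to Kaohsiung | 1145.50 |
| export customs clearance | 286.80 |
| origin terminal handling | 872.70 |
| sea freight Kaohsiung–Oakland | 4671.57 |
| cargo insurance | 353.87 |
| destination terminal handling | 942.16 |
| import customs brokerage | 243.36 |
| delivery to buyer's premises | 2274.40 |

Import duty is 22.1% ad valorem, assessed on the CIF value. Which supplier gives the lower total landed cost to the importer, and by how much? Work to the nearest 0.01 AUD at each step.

Supplier B is cheaper by AUD 21201.79

Supplier A (FCA):
CIF value = FCA price + origin terminal + freight + insurance = 170017.59 + 872.70 + 4671.57 + 353.87 = 175915.73
Import duty = 175915.73 × 22.1% = 38877.38
Buyer bears (A): 872.70 + 4671.57 + 353.87 + 942.16 + 243.36 + 2274.40 = 9358.06
Landed cost (A) = invoice 170017.59 + 9358.06 + duty 38877.38 = 218253.03
Supplier B (EXW):
CIF value = EXW price + inland to port + export clearance + origin terminal + freight + insurance = 151221.01 + 1145.50 + 286.80 + 872.70 + 4671.57 + 353.87 = 158551.45
Import duty = 158551.45 × 22.1% = 35039.87
Buyer bears (B): 1145.50 + 286.80 + 872.70 + 4671.57 + 353.87 + 942.16 + 243.36 + 2274.40 = 10790.36
Landed cost (B) = invoice 151221.01 + 10790.36 + duty 35039.87 = 197051.24
Difference = |218253.03 − 197051.24| = 21201.79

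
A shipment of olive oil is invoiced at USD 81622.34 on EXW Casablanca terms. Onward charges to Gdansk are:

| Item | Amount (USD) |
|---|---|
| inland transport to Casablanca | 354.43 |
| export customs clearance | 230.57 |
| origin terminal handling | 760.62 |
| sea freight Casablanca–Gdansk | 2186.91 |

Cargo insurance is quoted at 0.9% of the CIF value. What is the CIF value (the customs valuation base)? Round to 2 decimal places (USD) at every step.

Let C be the CIF value. C = EXW price + pre-shipment costs + freight + 0.9% × C
C − 0.9% × C = 81622.34 + 354.43 + 230.57 + 760.62 + 2186.91
0.991 × C = 85154.87
C = 85154.87 / 0.991 = 85928.22
Insurance premium = 0.9% × 85928.22 = 773.35

CIF value: USD 85928.22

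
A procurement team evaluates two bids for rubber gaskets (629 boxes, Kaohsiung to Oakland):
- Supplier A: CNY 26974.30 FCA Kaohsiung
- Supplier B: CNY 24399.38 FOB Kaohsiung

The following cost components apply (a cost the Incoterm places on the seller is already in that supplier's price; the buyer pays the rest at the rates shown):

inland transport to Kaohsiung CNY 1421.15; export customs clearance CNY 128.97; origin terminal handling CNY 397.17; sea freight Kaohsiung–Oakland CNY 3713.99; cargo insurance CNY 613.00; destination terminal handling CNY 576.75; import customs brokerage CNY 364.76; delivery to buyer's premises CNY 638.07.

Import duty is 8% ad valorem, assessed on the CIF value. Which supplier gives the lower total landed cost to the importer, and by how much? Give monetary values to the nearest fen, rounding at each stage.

Supplier B is cheaper by CNY 3209.86

Supplier A (FCA):
CIF value = FCA price + origin terminal + freight + insurance = 26974.30 + 397.17 + 3713.99 + 613.00 = 31698.46
Import duty = 31698.46 × 8% = 2535.88
Buyer bears (A): 397.17 + 3713.99 + 613.00 + 576.75 + 364.76 + 638.07 = 6303.74
Landed cost (A) = invoice 26974.30 + 6303.74 + duty 2535.88 = 35813.92
Supplier B (FOB):
CIF value = FOB price + freight + insurance = 24399.38 + 3713.99 + 613.00 = 28726.37
Import duty = 28726.37 × 8% = 2298.11
Buyer bears (B): 3713.99 + 613.00 + 576.75 + 364.76 + 638.07 = 5906.57
Landed cost (B) = invoice 24399.38 + 5906.57 + duty 2298.11 = 32604.06
Difference = |35813.92 − 32604.06| = 3209.86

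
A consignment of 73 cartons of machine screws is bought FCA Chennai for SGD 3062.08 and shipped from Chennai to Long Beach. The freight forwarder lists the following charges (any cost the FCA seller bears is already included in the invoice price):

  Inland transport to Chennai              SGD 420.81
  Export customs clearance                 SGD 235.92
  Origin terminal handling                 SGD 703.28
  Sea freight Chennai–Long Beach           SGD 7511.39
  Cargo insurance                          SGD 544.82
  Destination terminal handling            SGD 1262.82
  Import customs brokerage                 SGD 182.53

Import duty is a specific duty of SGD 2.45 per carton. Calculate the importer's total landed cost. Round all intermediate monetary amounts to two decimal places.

FCA: the seller delivers export-cleared goods to the carrier; the buyer bears costs from that point.
Already in the invoice (seller's account under FCA): inland to port, export clearance — exclude.
CIF value = FCA price + origin terminal + freight + insurance = 3062.08 + 703.28 + 7511.39 + 544.82 = 11821.57
Import duty = 73 × 2.45 = 178.85
Buyer bears: origin terminal 703.28 + freight 7511.39 + insurance 544.82 + destination terminal 1262.82 + brokerage 182.53 + duty 178.85 = 10383.69
Landed cost = invoice 3062.08 + 10383.69 = 13445.77

Total landed cost: SGD 13445.77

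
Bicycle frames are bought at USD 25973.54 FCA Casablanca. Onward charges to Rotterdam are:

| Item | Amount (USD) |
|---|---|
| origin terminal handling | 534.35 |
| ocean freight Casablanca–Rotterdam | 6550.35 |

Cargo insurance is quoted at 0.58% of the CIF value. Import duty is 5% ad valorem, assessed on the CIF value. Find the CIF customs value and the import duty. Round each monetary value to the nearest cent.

CIF value: USD 33251.10; import duty: USD 1662.56

Let C be the CIF value. C = FCA price + pre-shipment costs + freight + 0.58% × C
C − 0.58% × C = 25973.54 + 534.35 + 6550.35
0.9942 × C = 33058.24
C = 33058.24 / 0.9942 = 33251.10
Insurance premium = 0.58% × 33251.10 = 192.86
Import duty = 33251.10 × 5% = 1662.56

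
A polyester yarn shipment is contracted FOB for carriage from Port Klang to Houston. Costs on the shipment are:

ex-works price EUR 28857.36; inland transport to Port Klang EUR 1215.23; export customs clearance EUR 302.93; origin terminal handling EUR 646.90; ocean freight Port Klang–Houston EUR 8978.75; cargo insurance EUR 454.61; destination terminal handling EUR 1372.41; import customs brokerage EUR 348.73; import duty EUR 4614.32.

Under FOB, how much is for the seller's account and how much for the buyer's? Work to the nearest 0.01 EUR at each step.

FOB: the seller bears costs until goods are on board at the origin port; the buyer bears freight, insurance and all costs thereafter.
Seller's account: goods 28857.36 + inland to port 1215.23 + export clearance 302.93 + origin terminal 646.90 = 31022.42
Buyer's account: freight 8978.75 + insurance 454.61 + destination terminal 1372.41 + brokerage 348.73 + duty 4614.32 = 15768.82

Seller: EUR 31022.42; buyer: EUR 15768.82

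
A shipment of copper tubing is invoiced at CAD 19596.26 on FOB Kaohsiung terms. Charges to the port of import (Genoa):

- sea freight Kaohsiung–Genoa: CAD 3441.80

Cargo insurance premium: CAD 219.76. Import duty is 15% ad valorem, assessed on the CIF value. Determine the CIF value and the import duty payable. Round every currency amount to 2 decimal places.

CIF = FOB price + freight + insurance
CIF = 19596.26 + 3441.80 + 219.76 = 23257.82
Import duty = 23257.82 × 15% = 3488.67

CIF value: CAD 23257.82; import duty: CAD 3488.67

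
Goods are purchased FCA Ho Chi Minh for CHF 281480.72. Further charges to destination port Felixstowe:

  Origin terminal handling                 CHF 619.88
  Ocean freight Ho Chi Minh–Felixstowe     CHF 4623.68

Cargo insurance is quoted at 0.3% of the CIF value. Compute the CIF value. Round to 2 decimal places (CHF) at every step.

CIF value: CHF 287587.04

Let C be the CIF value. C = FCA price + pre-shipment costs + freight + 0.3% × C
C − 0.3% × C = 281480.72 + 619.88 + 4623.68
0.997 × C = 286724.28
C = 286724.28 / 0.997 = 287587.04
Insurance premium = 0.3% × 287587.04 = 862.76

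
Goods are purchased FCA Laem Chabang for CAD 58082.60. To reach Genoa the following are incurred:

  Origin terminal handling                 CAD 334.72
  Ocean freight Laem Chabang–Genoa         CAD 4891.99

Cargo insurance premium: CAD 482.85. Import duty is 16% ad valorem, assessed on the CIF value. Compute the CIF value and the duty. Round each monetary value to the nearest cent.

CIF value: CAD 63792.16; import duty: CAD 10206.75

CIF = FCA price + pre-shipment costs + freight + insurance
CIF = 58082.60 + 334.72 + 4891.99 + 482.85 = 63792.16
Import duty = 63792.16 × 16% = 10206.75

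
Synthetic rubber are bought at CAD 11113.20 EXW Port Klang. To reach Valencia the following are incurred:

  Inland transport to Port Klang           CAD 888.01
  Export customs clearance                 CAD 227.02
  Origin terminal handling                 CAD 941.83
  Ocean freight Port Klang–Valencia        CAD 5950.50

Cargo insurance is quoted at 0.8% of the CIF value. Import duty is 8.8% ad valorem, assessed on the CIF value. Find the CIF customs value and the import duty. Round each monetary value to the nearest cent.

CIF value: CAD 19274.76; import duty: CAD 1696.18

Let C be the CIF value. C = EXW price + pre-shipment costs + freight + 0.8% × C
C − 0.8% × C = 11113.20 + 888.01 + 227.02 + 941.83 + 5950.50
0.992 × C = 19120.56
C = 19120.56 / 0.992 = 19274.76
Insurance premium = 0.8% × 19274.76 = 154.20
Import duty = 19274.76 × 8.8% = 1696.18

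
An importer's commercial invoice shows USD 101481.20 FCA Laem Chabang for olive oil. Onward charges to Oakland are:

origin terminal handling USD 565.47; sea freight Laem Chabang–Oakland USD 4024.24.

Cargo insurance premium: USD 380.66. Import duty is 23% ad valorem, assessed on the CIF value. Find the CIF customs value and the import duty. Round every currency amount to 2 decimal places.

CIF = FCA price + pre-shipment costs + freight + insurance
CIF = 101481.20 + 565.47 + 4024.24 + 380.66 = 106451.57
Import duty = 106451.57 × 23% = 24483.86

CIF value: USD 106451.57; import duty: USD 24483.86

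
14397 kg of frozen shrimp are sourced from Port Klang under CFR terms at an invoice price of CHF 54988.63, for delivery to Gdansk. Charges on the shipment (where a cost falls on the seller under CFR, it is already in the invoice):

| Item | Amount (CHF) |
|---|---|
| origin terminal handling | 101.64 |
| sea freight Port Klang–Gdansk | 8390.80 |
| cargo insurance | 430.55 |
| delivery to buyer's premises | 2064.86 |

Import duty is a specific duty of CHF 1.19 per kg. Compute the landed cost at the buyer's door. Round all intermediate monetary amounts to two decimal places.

Total landed cost: CHF 74616.47

CFR: the seller pays costs through ocean freight to the destination port, but not insurance.
Already in the invoice (seller's account under CFR): origin terminal, freight — exclude.
CIF value = CFR price + insurance = 54988.63 + 430.55 = 55419.18
Import duty = 14397 × 1.19 = 17132.43
Buyer bears: insurance 430.55 + delivery 2064.86 + duty 17132.43 = 19627.84
Landed cost = invoice 54988.63 + 19627.84 = 74616.47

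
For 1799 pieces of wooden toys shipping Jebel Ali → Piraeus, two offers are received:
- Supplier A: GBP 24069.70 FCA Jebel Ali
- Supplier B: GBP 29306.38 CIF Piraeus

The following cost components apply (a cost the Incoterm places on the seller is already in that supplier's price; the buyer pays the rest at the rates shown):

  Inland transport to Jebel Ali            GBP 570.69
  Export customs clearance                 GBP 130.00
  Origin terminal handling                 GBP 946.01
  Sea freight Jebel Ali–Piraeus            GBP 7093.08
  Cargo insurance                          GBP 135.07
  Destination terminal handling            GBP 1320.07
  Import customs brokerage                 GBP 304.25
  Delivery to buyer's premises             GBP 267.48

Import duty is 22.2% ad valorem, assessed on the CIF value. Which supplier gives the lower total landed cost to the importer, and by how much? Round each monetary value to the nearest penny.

Supplier A (FCA):
CIF value = FCA price + origin terminal + freight + insurance = 24069.70 + 946.01 + 7093.08 + 135.07 = 32243.86
Import duty = 32243.86 × 22.2% = 7158.14
Buyer bears (A): 946.01 + 7093.08 + 135.07 + 1320.07 + 304.25 + 267.48 = 10065.96
Landed cost (A) = invoice 24069.70 + 10065.96 + duty 7158.14 = 41293.80
Supplier B (CIF):
The CIF price already equals the CIF value: 29306.38
Import duty = 29306.38 × 22.2% = 6506.02
Buyer bears (B): 1320.07 + 304.25 + 267.48 = 1891.80
Landed cost (B) = invoice 29306.38 + 1891.80 + duty 6506.02 = 37704.20
Difference = |41293.80 − 37704.20| = 3589.60

Supplier B is cheaper by GBP 3589.60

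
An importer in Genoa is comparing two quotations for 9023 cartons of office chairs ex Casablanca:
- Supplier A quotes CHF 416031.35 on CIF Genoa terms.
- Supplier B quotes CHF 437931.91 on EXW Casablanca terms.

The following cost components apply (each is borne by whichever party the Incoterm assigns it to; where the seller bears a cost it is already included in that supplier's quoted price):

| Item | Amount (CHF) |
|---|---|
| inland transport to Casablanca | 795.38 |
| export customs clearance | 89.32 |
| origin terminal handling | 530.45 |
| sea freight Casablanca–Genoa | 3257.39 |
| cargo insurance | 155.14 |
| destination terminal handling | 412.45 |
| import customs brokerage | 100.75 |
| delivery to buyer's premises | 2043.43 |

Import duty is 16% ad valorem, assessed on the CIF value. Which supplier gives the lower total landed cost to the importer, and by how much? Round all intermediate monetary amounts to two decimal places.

Supplier A (CIF):
The CIF price already equals the CIF value: 416031.35
Import duty = 416031.35 × 16% = 66565.02
Buyer bears (A): 412.45 + 100.75 + 2043.43 = 2556.63
Landed cost (A) = invoice 416031.35 + 2556.63 + duty 66565.02 = 485153.00
Supplier B (EXW):
CIF value = EXW price + inland to port + export clearance + origin terminal + freight + insurance = 437931.91 + 795.38 + 89.32 + 530.45 + 3257.39 + 155.14 = 442759.59
Import duty = 442759.59 × 16% = 70841.53
Buyer bears (B): 795.38 + 89.32 + 530.45 + 3257.39 + 155.14 + 412.45 + 100.75 + 2043.43 = 7384.31
Landed cost (B) = invoice 437931.91 + 7384.31 + duty 70841.53 = 516157.75
Difference = |485153.00 − 516157.75| = 31004.75

Supplier A is cheaper by CHF 31004.75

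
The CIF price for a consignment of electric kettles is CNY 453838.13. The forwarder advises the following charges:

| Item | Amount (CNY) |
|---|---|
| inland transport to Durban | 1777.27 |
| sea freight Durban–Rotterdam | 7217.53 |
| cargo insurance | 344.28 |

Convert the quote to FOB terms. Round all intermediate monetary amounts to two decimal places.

FOB price: CNY 446276.32

Not relevant to the conversion: inland to port — on the seller under both CIF and FOB; already in the CIF price and stays in the FOB price.
From CIF to FOB, the seller no longer bears: freight, insurance.
FOB price = 453838.13 − 7217.53 − 344.28 = 446276.32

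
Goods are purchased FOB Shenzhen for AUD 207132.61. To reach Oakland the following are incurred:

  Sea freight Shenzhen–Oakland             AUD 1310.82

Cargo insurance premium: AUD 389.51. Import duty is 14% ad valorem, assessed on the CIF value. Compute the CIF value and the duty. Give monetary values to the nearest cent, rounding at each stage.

CIF = FOB price + freight + insurance
CIF = 207132.61 + 1310.82 + 389.51 = 208832.94
Import duty = 208832.94 × 14% = 29236.61

CIF value: AUD 208832.94; import duty: AUD 29236.61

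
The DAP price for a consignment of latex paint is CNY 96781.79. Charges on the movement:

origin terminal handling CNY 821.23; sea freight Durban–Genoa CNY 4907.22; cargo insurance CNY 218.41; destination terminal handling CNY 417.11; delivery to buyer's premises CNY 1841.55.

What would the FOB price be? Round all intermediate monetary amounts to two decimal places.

Not relevant to the conversion: origin terminal — on the seller under both DAP and FOB; already in the DAP price and stays in the FOB price.
From DAP to FOB, the seller no longer bears: freight, insurance, destination terminal, delivery.
FOB price = 96781.79 − 4907.22 − 218.41 − 417.11 − 1841.55 = 89397.50

FOB price: CNY 89397.50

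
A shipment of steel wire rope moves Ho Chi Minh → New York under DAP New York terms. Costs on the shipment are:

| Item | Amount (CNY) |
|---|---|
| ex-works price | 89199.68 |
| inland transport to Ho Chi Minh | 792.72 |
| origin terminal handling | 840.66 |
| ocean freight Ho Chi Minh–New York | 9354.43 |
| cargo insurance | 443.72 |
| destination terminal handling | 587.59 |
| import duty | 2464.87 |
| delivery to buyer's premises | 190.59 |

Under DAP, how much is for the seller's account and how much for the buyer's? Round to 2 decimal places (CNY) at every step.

Seller: CNY 101409.39; buyer: CNY 2464.87

DAP: the seller bears all costs to the named destination except import duty and clearance.
Seller's account: goods 89199.68 + inland to port 792.72 + origin terminal 840.66 + freight 9354.43 + insurance 443.72 + destination terminal 587.59 + delivery 190.59 = 101409.39
Buyer's account: duty 2464.87 = 2464.87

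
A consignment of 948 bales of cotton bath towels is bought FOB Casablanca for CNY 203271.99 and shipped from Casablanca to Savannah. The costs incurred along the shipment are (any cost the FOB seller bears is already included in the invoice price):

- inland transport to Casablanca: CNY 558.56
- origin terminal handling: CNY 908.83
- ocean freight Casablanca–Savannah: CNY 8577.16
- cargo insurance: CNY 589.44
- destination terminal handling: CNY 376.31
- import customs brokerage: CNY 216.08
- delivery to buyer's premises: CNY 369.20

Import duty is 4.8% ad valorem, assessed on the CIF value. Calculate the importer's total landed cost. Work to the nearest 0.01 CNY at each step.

FOB: the seller bears costs until goods are on board at the origin port; the buyer bears freight, insurance and all costs thereafter.
Already in the invoice (seller's account under FOB): inland to port, origin terminal — exclude.
CIF value = FOB price + freight + insurance = 203271.99 + 8577.16 + 589.44 = 212438.59
Import duty = 212438.59 × 4.8% = 10197.05
Buyer bears: freight 8577.16 + insurance 589.44 + destination terminal 376.31 + brokerage 216.08 + delivery 369.20 + duty 10197.05 = 20325.24
Landed cost = invoice 203271.99 + 20325.24 = 223597.23

Total landed cost: CNY 223597.23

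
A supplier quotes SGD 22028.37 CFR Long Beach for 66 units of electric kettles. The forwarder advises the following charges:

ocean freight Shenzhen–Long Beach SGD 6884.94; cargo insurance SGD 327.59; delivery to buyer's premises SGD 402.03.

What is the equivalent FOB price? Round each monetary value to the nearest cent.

FOB price: SGD 15143.43

Not relevant to the conversion: delivery, insurance — on the buyer under both terms; not part of either seller's price.
From CFR to FOB, the seller no longer bears: freight.
FOB price = 22028.37 − 6884.94 = 15143.43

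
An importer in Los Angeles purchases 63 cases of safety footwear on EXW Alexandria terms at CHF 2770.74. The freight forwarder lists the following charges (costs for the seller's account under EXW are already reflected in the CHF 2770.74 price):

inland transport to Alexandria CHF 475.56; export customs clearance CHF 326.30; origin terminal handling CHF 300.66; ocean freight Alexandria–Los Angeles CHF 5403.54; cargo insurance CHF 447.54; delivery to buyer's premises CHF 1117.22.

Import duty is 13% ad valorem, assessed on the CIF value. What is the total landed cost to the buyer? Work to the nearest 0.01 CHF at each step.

Total landed cost: CHF 12105.72

EXW: the seller makes goods available at their premises; the buyer bears all onward costs.
CIF value = EXW price + inland to port + export clearance + origin terminal + freight + insurance = 2770.74 + 475.56 + 326.30 + 300.66 + 5403.54 + 447.54 = 9724.34
Import duty = 9724.34 × 13% = 1264.16
Buyer bears: inland to port 475.56 + export clearance 326.30 + origin terminal 300.66 + freight 5403.54 + insurance 447.54 + delivery 1117.22 + duty 1264.16 = 9334.98
Landed cost = invoice 2770.74 + 9334.98 = 12105.72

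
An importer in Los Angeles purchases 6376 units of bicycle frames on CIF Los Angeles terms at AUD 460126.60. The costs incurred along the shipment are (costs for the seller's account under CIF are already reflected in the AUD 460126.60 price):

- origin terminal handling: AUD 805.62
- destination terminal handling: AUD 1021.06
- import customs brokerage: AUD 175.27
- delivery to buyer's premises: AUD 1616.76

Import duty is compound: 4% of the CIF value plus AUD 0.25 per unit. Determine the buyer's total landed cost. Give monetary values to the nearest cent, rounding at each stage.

Total landed cost: AUD 482938.75

CIF: the seller pays costs through ocean freight and marine insurance to the destination port.
Already in the invoice (seller's account under CIF): origin terminal — exclude.
The CIF price already equals the CIF value: 460126.60
Ad valorem component: 460126.60 × 4% = 18405.06
Specific component: 6376 × 0.25 = 1594.00
Import duty = 18405.06 + 1594.00 = 19999.06
Buyer bears: destination terminal 1021.06 + brokerage 175.27 + delivery 1616.76 + duty 19999.06 = 22812.15
Landed cost = invoice 460126.60 + 22812.15 = 482938.75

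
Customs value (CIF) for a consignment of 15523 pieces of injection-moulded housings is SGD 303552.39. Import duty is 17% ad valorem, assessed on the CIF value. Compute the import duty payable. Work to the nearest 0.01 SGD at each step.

Import duty = 303552.39 × 17% = 51603.91

Import duty: SGD 51603.91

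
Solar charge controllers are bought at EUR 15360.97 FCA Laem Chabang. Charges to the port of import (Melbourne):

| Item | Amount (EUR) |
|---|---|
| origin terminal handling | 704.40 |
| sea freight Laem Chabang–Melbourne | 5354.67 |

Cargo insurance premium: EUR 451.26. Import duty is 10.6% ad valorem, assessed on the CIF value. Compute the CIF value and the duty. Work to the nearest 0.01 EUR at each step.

CIF = FCA price + pre-shipment costs + freight + insurance
CIF = 15360.97 + 704.40 + 5354.67 + 451.26 = 21871.30
Import duty = 21871.30 × 10.6% = 2318.36

CIF value: EUR 21871.30; import duty: EUR 2318.36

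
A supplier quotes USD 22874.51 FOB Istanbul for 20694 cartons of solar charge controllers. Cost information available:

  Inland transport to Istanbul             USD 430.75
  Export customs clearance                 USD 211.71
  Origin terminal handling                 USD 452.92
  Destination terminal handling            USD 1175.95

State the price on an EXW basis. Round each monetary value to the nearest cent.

EXW price: USD 21779.13

Not relevant to the conversion: destination terminal — on the buyer under both terms; not part of either seller's price.
From FOB to EXW, the seller no longer bears: inland to port, export clearance, origin terminal.
EXW price = 22874.51 − 430.75 − 211.71 − 452.92 = 21779.13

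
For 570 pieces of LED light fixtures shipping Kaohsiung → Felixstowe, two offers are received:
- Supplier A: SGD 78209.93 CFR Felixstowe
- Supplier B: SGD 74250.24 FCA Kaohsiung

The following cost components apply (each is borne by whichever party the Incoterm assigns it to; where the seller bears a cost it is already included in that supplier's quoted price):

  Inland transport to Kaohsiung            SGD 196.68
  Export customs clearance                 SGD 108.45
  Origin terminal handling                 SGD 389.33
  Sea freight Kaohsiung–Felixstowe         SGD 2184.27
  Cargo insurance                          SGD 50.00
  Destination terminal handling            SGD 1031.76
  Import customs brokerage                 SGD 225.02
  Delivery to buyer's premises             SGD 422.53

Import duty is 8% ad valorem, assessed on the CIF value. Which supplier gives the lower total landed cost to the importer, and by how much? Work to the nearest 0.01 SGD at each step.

Supplier B is cheaper by SGD 1496.97

Supplier A (CFR):
CIF value = CFR price + insurance = 78209.93 + 50.00 = 78259.93
Import duty = 78259.93 × 8% = 6260.79
Buyer bears (A): 50.00 + 1031.76 + 225.02 + 422.53 = 1729.31
Landed cost (A) = invoice 78209.93 + 1729.31 + duty 6260.79 = 86200.03
Supplier B (FCA):
CIF value = FCA price + origin terminal + freight + insurance = 74250.24 + 389.33 + 2184.27 + 50.00 = 76873.84
Import duty = 76873.84 × 8% = 6149.91
Buyer bears (B): 389.33 + 2184.27 + 50.00 + 1031.76 + 225.02 + 422.53 = 4302.91
Landed cost (B) = invoice 74250.24 + 4302.91 + duty 6149.91 = 84703.06
Difference = |86200.03 − 84703.06| = 1496.97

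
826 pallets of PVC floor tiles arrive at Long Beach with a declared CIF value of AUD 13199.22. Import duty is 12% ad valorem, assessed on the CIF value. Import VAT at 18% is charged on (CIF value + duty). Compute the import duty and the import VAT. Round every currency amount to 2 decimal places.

Import duty = 13199.22 × 12% = 1583.91
VAT base = CIF + duty = 13199.22 + 1583.91 = 14783.13
Import VAT = 14783.13 × 18% = 2660.96

Import duty: AUD 1583.91; import VAT: AUD 2660.96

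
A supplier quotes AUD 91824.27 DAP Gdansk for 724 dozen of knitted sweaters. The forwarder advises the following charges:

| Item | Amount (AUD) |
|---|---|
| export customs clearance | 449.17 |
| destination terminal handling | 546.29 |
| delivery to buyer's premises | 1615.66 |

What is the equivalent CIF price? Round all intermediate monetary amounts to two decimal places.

Not relevant to the conversion: export clearance — on the seller under both DAP and CIF; already in the DAP price and stays in the CIF price.
From DAP to CIF, the seller no longer bears: destination terminal, delivery.
CIF price = 91824.27 − 546.29 − 1615.66 = 89662.32

CIF price: AUD 89662.32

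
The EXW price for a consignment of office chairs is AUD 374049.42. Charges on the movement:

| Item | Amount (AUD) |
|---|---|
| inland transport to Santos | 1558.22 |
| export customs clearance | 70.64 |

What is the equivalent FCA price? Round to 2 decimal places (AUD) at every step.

FCA price: AUD 375678.28

From EXW to FCA, the seller additionally bears: inland to port, export clearance.
FCA price = 374049.42 + 1558.22 + 70.64 = 375678.28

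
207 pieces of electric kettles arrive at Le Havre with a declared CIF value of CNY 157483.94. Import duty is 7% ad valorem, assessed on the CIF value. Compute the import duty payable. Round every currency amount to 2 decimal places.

Import duty: CNY 11023.88

Import duty = 157483.94 × 7% = 11023.88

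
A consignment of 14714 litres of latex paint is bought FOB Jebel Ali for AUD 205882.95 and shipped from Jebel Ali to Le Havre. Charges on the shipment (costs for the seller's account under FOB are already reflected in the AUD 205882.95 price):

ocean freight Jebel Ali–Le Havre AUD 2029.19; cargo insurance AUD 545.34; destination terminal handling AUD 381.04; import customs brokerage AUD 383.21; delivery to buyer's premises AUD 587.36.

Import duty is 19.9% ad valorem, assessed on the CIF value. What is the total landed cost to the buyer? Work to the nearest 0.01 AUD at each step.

Total landed cost: AUD 251292.13

FOB: the seller bears costs until goods are on board at the origin port; the buyer bears freight, insurance and all costs thereafter.
CIF value = FOB price + freight + insurance = 205882.95 + 2029.19 + 545.34 = 208457.48
Import duty = 208457.48 × 19.9% = 41483.04
Buyer bears: freight 2029.19 + insurance 545.34 + destination terminal 381.04 + brokerage 383.21 + delivery 587.36 + duty 41483.04 = 45409.18
Landed cost = invoice 205882.95 + 45409.18 = 251292.13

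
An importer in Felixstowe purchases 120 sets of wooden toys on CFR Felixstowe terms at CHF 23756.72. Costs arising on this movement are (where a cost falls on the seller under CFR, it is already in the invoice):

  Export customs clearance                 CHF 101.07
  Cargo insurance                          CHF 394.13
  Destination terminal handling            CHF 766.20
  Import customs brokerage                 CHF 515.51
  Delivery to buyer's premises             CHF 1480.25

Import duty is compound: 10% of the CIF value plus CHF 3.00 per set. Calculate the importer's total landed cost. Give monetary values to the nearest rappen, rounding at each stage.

Total landed cost: CHF 29687.90

CFR: the seller pays costs through ocean freight to the destination port, but not insurance.
Already in the invoice (seller's account under CFR): export clearance — exclude.
CIF value = CFR price + insurance = 23756.72 + 394.13 = 24150.85
Ad valorem component: 24150.85 × 10% = 2415.09
Specific component: 120 × 3.00 = 360.00
Import duty = 2415.09 + 360.00 = 2775.09
Buyer bears: insurance 394.13 + destination terminal 766.20 + brokerage 515.51 + delivery 1480.25 + duty 2775.09 = 5931.18
Landed cost = invoice 23756.72 + 5931.18 = 29687.90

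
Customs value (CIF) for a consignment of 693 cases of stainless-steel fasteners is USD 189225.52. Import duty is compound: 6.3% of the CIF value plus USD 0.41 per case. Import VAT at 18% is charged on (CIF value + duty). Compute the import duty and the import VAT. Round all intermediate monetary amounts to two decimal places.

Import duty: USD 12205.34; import VAT: USD 36257.55

Ad valorem component: 189225.52 × 6.3% = 11921.21
Specific component: 693 × 0.41 = 284.13
Import duty = 11921.21 + 284.13 = 12205.34
VAT base = CIF + duty = 189225.52 + 12205.34 = 201430.86
Import VAT = 201430.86 × 18% = 36257.55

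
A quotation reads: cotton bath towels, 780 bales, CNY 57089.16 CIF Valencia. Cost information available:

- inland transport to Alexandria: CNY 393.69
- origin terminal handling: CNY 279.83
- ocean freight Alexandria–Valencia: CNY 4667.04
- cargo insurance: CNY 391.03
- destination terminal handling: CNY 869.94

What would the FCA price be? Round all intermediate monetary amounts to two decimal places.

Not relevant to the conversion: inland to port — on the seller under both CIF and FCA; already in the CIF price and stays in the FCA price. destination terminal — on the buyer under both terms; not part of either seller's price.
From CIF to FCA, the seller no longer bears: origin terminal, freight, insurance.
FCA price = 57089.16 − 279.83 − 4667.04 − 391.03 = 51751.26

FCA price: CNY 51751.26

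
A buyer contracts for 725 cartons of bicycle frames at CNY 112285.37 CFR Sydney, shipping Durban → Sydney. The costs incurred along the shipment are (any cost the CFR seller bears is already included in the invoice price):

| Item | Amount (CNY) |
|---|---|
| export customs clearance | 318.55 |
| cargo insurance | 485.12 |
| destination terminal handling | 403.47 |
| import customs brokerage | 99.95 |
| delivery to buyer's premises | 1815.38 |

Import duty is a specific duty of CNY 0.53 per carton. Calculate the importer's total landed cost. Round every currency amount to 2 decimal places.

CFR: the seller pays costs through ocean freight to the destination port, but not insurance.
Already in the invoice (seller's account under CFR): export clearance — exclude.
CIF value = CFR price + insurance = 112285.37 + 485.12 = 112770.49
Import duty = 725 × 0.53 = 384.25
Buyer bears: insurance 485.12 + destination terminal 403.47 + brokerage 99.95 + delivery 1815.38 + duty 384.25 = 3188.17
Landed cost = invoice 112285.37 + 3188.17 = 115473.54

Total landed cost: CNY 115473.54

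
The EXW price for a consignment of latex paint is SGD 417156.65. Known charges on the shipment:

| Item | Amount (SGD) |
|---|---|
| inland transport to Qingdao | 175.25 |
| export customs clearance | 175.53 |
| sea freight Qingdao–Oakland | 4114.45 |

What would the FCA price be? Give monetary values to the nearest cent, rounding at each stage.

FCA price: SGD 417507.43

Not relevant to the conversion: freight — on the buyer under both terms; not part of either seller's price.
From EXW to FCA, the seller additionally bears: inland to port, export clearance.
FCA price = 417156.65 + 175.25 + 175.53 = 417507.43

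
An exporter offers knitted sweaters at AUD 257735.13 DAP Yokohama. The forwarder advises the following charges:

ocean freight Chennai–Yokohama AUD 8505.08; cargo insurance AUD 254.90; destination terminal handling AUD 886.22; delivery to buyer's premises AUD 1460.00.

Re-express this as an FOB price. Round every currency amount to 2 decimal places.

From DAP to FOB, the seller no longer bears: freight, insurance, destination terminal, delivery.
FOB price = 257735.13 − 8505.08 − 254.90 − 886.22 − 1460.00 = 246628.93

FOB price: AUD 246628.93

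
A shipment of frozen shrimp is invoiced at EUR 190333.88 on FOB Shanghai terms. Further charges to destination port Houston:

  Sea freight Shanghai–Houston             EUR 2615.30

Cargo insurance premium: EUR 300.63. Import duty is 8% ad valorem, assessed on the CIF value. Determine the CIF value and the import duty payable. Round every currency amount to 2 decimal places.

CIF value: EUR 193249.81; import duty: EUR 15459.98

CIF = FOB price + freight + insurance
CIF = 190333.88 + 2615.30 + 300.63 = 193249.81
Import duty = 193249.81 × 8% = 15459.98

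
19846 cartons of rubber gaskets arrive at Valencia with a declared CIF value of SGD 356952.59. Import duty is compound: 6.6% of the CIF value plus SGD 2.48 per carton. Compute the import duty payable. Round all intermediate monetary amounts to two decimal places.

Ad valorem component: 356952.59 × 6.6% = 23558.87
Specific component: 19846 × 2.48 = 49218.08
Import duty = 23558.87 + 49218.08 = 72776.95

Import duty: SGD 72776.95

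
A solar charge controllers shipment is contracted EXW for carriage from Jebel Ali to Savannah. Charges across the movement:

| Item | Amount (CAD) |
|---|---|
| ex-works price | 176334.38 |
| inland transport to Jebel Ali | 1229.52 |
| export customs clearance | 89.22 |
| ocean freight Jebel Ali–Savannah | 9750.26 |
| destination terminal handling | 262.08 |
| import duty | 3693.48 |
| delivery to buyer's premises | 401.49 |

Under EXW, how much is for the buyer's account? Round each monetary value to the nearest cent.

EXW: the seller makes goods available at their premises; the buyer bears all onward costs.
Seller's account: goods 176334.38 = 176334.38
Buyer's account: inland to port 1229.52 + export clearance 89.22 + freight 9750.26 + destination terminal 262.08 + duty 3693.48 + delivery 401.49 = 15426.05

Buyer's account: CAD 15426.05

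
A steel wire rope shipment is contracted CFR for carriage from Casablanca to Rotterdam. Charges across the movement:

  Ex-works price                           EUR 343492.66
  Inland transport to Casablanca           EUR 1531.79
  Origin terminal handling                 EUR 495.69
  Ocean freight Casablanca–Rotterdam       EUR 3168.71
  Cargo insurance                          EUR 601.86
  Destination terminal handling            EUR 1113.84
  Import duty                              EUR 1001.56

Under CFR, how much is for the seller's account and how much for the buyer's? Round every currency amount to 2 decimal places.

CFR: the seller pays costs through ocean freight to the destination port, but not insurance.
Seller's account: goods 343492.66 + inland to port 1531.79 + origin terminal 495.69 + freight 3168.71 = 348688.85
Buyer's account: insurance 601.86 + destination terminal 1113.84 + duty 1001.56 = 2717.26

Seller: EUR 348688.85; buyer: EUR 2717.26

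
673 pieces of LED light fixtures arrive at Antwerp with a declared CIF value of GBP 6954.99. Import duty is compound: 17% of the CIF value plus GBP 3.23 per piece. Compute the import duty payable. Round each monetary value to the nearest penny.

Ad valorem component: 6954.99 × 17% = 1182.35
Specific component: 673 × 3.23 = 2173.79
Import duty = 1182.35 + 2173.79 = 3356.14

Import duty: GBP 3356.14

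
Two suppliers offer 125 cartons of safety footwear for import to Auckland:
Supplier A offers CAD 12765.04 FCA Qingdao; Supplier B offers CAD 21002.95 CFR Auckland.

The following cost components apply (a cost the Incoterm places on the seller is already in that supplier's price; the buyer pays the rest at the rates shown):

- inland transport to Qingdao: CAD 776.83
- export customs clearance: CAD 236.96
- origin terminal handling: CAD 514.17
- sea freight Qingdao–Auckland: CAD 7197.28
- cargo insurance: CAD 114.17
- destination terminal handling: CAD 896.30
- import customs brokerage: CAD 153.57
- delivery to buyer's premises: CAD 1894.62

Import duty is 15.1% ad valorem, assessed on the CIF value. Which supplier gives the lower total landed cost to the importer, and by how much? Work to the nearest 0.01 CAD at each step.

Supplier A (FCA):
CIF value = FCA price + origin terminal + freight + insurance = 12765.04 + 514.17 + 7197.28 + 114.17 = 20590.66
Import duty = 20590.66 × 15.1% = 3109.19
Buyer bears (A): 514.17 + 7197.28 + 114.17 + 896.30 + 153.57 + 1894.62 = 10770.11
Landed cost (A) = invoice 12765.04 + 10770.11 + duty 3109.19 = 26644.34
Supplier B (CFR):
CIF value = CFR price + insurance = 21002.95 + 114.17 = 21117.12
Import duty = 21117.12 × 15.1% = 3188.69
Buyer bears (B): 114.17 + 896.30 + 153.57 + 1894.62 = 3058.66
Landed cost (B) = invoice 21002.95 + 3058.66 + duty 3188.69 = 27250.30
Difference = |26644.34 − 27250.30| = 605.96

Supplier A is cheaper by CAD 605.96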